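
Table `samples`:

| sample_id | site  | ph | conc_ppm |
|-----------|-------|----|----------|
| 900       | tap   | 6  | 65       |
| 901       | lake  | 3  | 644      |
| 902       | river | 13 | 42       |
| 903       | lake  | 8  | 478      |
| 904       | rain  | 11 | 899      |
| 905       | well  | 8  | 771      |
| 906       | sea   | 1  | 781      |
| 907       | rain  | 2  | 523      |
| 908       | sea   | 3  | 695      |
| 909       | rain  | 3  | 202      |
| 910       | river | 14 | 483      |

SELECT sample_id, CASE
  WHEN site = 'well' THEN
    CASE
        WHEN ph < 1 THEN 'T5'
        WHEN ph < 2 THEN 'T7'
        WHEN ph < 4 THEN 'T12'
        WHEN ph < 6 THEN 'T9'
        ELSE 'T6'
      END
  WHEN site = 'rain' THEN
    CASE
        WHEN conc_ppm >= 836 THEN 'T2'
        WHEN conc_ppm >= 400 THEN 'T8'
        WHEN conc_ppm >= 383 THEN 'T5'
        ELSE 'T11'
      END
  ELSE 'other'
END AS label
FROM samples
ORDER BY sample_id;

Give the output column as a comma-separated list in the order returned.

sample_id=900: site='tap' → outer ELSE → other
sample_id=901: site='lake' → outer ELSE → other
sample_id=902: site='river' → outer ELSE → other
sample_id=903: site='lake' → outer ELSE → other
sample_id=904: site='rain' → inner[conc_ppm >= 836] → T2
sample_id=905: site='well' → inner[ELSE] → T6
sample_id=906: site='sea' → outer ELSE → other
sample_id=907: site='rain' → inner[conc_ppm >= 400] → T8
sample_id=908: site='sea' → outer ELSE → other
sample_id=909: site='rain' → inner[ELSE] → T11
sample_id=910: site='river' → outer ELSE → other

other, other, other, other, T2, T6, other, T8, other, T11, other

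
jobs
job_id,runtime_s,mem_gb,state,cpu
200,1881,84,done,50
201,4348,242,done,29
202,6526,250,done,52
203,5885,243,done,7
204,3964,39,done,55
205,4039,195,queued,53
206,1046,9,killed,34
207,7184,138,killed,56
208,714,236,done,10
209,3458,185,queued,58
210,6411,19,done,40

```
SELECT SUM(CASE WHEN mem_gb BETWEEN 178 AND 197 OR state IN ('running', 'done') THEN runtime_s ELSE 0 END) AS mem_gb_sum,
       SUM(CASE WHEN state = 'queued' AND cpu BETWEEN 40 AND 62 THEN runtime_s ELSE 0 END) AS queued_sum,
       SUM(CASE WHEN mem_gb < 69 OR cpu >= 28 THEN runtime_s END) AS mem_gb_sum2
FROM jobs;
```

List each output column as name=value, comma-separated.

[mem_gb_sum: mem_gb BETWEEN 178 AND 197 OR state IN ('running', 'done')]
job_id=200: ✓ → 1881
job_id=201: ✓ → 4348
job_id=202: ✓ → 6526
job_id=203: ✓ → 5885
job_id=204: ✓ → 3964
job_id=205: ✓ → 4039
job_id=206: ✗
job_id=207: ✗
job_id=208: ✓ → 714
job_id=209: ✓ → 3458
job_id=210: ✓ → 6411
mem_gb_sum = 1881 + 4348 + 6526 + 5885 + 3964 + 4039 + 714 + 3458 + 6411 = 37226
—
[queued_sum: state = 'queued' AND cpu BETWEEN 40 AND 62]
job_id=200: ✗
job_id=201: ✗
job_id=202: ✗
job_id=203: ✗
job_id=204: ✗
job_id=205: ✓ → 4039
job_id=206: ✗
job_id=207: ✗
job_id=208: ✗
job_id=209: ✓ → 3458
job_id=210: ✗
queued_sum = 4039 + 3458 = 7497
—
[mem_gb_sum2: mem_gb < 69 OR cpu >= 28]
job_id=200: ✓ → 1881
job_id=201: ✓ → 4348
job_id=202: ✓ → 6526
job_id=203: ✗
job_id=204: ✓ → 3964
job_id=205: ✓ → 4039
job_id=206: ✓ → 1046
job_id=207: ✓ → 7184
job_id=208: ✗
job_id=209: ✓ → 3458
job_id=210: ✓ → 6411
mem_gb_sum2 = 1881 + 4348 + 6526 + 3964 + 4039 + 1046 + 7184 + 3458 + 6411 = 38857

mem_gb_sum=37226, queued_sum=7497, mem_gb_sum2=38857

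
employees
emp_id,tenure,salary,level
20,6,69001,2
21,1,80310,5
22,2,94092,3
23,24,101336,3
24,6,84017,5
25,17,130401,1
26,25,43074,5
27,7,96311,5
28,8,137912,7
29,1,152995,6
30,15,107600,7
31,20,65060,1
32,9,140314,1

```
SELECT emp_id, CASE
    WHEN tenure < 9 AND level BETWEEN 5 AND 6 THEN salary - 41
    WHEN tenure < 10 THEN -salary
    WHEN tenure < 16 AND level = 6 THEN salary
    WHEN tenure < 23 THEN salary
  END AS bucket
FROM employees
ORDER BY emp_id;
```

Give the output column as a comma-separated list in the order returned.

emp_id=20: tenure < 10 → -69001
emp_id=21: tenure < 9 AND level BETWEEN 5 AND 6 → 80269
emp_id=22: tenure < 10 → -94092
emp_id=23: (no match → NULL) → NULL
emp_id=24: tenure < 9 AND level BETWEEN 5 AND 6 → 83976
emp_id=25: tenure < 23 → 130401
emp_id=26: (no match → NULL) → NULL
emp_id=27: tenure < 9 AND level BETWEEN 5 AND 6 → 96270
emp_id=28: tenure < 10 → -137912
emp_id=29: tenure < 9 AND level BETWEEN 5 AND 6 → 152954
emp_id=30: tenure < 23 → 107600
emp_id=31: tenure < 23 → 65060
emp_id=32: tenure < 10 → -140314

-69001, 80269, -94092, NULL, 83976, 130401, NULL, 96270, -137912, 152954, 107600, 65060, -140314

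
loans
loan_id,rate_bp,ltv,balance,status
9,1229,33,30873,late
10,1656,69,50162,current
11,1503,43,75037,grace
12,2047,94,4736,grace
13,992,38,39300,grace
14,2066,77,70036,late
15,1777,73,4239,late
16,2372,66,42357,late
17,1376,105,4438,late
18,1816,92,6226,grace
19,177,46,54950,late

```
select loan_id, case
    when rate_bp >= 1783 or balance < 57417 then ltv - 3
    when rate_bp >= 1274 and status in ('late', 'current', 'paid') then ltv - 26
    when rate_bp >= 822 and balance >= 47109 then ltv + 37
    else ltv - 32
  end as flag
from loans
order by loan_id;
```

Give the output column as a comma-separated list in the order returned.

30, 66, 80, 91, 35, 74, 70, 63, 102, 89, 43

loan_id=9: rate_bp >= 1783 or balance < 57417 → 30
loan_id=10: rate_bp >= 1783 or balance < 57417 → 66
loan_id=11: rate_bp >= 822 and balance >= 47109 → 80
loan_id=12: rate_bp >= 1783 or balance < 57417 → 91
loan_id=13: rate_bp >= 1783 or balance < 57417 → 35
loan_id=14: rate_bp >= 1783 or balance < 57417 → 74
loan_id=15: rate_bp >= 1783 or balance < 57417 → 70
loan_id=16: rate_bp >= 1783 or balance < 57417 → 63
loan_id=17: rate_bp >= 1783 or balance < 57417 → 102
loan_id=18: rate_bp >= 1783 or balance < 57417 → 89
loan_id=19: rate_bp >= 1783 or balance < 57417 → 43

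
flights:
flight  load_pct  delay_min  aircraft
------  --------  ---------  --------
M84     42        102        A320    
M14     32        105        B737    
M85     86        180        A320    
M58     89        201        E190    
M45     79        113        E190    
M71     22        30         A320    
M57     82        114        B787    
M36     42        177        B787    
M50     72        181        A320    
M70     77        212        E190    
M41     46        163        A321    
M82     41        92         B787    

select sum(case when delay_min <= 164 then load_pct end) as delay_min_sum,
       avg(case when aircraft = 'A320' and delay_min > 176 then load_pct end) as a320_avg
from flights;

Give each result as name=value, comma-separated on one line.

[delay_min_sum: delay_min <= 164]
flight=M84: ✓ → 42
flight=M14: ✓ → 32
flight=M85: ✗
flight=M58: ✗
flight=M45: ✓ → 79
flight=M71: ✓ → 22
flight=M57: ✓ → 82
flight=M36: ✗
flight=M50: ✗
flight=M70: ✗
flight=M41: ✓ → 46
flight=M82: ✓ → 41
delay_min_sum = 42 + 32 + 79 + 22 + 82 + 46 + 41 = 344
—
[a320_avg: aircraft = 'A320' and delay_min > 176]
flight=M84: ✗
flight=M14: ✗
flight=M85: ✓ → 86
flight=M58: ✗
flight=M45: ✗
flight=M71: ✗
flight=M57: ✗
flight=M36: ✗
flight=M50: ✓ → 72
flight=M70: ✗
flight=M41: ✗
flight=M82: ✗
a320_avg = (86 + 72) / 2 = 79

delay_min_sum=344, a320_avg=79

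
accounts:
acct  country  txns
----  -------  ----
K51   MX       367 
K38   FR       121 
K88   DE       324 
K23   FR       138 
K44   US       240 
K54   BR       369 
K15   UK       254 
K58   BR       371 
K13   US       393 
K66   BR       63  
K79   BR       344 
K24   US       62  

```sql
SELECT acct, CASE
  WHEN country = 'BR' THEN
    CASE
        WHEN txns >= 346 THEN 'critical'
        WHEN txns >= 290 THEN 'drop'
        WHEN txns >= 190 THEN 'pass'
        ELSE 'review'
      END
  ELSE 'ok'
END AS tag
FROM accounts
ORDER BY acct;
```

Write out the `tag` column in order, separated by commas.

acct=K13: country='US' → outer ELSE → ok
acct=K15: country='UK' → outer ELSE → ok
acct=K23: country='FR' → outer ELSE → ok
acct=K24: country='US' → outer ELSE → ok
acct=K38: country='FR' → outer ELSE → ok
acct=K44: country='US' → outer ELSE → ok
acct=K51: country='MX' → outer ELSE → ok
acct=K54: country='BR' → inner[txns >= 346] → critical
acct=K58: country='BR' → inner[txns >= 346] → critical
acct=K66: country='BR' → inner[ELSE] → review
acct=K79: country='BR' → inner[txns >= 290] → drop
acct=K88: country='DE' → outer ELSE → ok

ok, ok, ok, ok, ok, ok, ok, critical, critical, review, drop, ok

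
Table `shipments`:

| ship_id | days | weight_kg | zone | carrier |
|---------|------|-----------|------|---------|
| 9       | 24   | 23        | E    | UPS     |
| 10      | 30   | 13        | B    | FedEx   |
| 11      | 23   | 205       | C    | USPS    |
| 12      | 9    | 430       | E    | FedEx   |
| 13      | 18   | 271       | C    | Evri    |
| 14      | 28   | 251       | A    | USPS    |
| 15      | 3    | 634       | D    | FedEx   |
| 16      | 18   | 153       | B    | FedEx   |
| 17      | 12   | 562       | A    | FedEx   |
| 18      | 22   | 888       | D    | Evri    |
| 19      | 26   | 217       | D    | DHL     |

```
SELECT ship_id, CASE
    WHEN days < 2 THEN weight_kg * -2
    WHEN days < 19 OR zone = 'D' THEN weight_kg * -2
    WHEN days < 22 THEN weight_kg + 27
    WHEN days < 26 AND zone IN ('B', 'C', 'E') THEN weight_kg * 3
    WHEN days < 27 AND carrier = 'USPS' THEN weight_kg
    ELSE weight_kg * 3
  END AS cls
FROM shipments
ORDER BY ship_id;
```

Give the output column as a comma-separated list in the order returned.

69, 39, 615, -860, -542, 753, -1268, -306, -1124, -1776, -434

ship_id=9: days < 26 AND zone IN ('B', 'C', 'E') → 69
ship_id=10: ELSE → 39
ship_id=11: days < 26 AND zone IN ('B', 'C', 'E') → 615
ship_id=12: days < 19 OR zone = 'D' → -860
ship_id=13: days < 19 OR zone = 'D' → -542
ship_id=14: ELSE → 753
ship_id=15: days < 19 OR zone = 'D' → -1268
ship_id=16: days < 19 OR zone = 'D' → -306
ship_id=17: days < 19 OR zone = 'D' → -1124
ship_id=18: days < 19 OR zone = 'D' → -1776
ship_id=19: days < 19 OR zone = 'D' → -434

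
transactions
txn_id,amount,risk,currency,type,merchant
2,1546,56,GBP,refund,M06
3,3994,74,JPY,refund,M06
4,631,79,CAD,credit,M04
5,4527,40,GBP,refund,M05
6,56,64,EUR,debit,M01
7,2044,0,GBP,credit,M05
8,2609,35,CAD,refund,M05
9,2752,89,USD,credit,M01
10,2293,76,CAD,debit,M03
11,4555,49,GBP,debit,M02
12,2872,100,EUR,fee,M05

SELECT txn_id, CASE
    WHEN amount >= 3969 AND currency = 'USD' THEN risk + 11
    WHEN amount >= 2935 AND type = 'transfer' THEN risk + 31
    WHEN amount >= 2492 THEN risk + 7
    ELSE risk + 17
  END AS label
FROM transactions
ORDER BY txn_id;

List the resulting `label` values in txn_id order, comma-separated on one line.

73, 81, 96, 47, 81, 17, 42, 96, 93, 56, 107

txn_id=2: ELSE → 73
txn_id=3: amount >= 2492 → 81
txn_id=4: ELSE → 96
txn_id=5: amount >= 2492 → 47
txn_id=6: ELSE → 81
txn_id=7: ELSE → 17
txn_id=8: amount >= 2492 → 42
txn_id=9: amount >= 2492 → 96
txn_id=10: ELSE → 93
txn_id=11: amount >= 2492 → 56
txn_id=12: amount >= 2492 → 107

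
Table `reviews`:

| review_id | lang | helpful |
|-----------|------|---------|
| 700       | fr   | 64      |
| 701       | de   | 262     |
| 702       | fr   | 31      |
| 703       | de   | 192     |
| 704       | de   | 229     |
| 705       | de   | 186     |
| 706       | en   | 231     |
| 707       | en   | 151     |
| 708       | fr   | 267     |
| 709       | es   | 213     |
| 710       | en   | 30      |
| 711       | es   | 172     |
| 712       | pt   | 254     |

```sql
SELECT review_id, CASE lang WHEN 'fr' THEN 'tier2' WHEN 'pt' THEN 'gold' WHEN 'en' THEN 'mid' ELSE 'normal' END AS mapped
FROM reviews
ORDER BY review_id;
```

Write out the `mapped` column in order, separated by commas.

tier2, normal, tier2, normal, normal, normal, mid, mid, tier2, normal, mid, normal, gold

review_id=700: lang='fr' → tier2
review_id=701: ELSE → normal
review_id=702: lang='fr' → tier2
review_id=703: ELSE → normal
review_id=704: ELSE → normal
review_id=705: ELSE → normal
review_id=706: lang='en' → mid
review_id=707: lang='en' → mid
review_id=708: lang='fr' → tier2
review_id=709: ELSE → normal
review_id=710: lang='en' → mid
review_id=711: ELSE → normal
review_id=712: lang='pt' → gold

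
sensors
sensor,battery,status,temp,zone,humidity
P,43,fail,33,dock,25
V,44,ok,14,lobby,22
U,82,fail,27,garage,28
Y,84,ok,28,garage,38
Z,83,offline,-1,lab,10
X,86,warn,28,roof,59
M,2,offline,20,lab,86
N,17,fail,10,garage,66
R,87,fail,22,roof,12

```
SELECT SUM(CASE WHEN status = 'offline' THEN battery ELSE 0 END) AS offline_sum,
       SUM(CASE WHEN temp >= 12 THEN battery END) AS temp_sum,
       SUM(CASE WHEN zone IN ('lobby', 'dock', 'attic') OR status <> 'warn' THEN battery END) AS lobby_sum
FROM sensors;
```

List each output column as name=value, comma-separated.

[offline_sum: status = 'offline']
sensor=P: ✗
sensor=V: ✗
sensor=U: ✗
sensor=Y: ✗
sensor=Z: ✓ → 83
sensor=X: ✗
sensor=M: ✓ → 2
sensor=N: ✗
sensor=R: ✗
offline_sum = 83 + 2 = 85
—
[temp_sum: temp >= 12]
sensor=P: ✓ → 43
sensor=V: ✓ → 44
sensor=U: ✓ → 82
sensor=Y: ✓ → 84
sensor=Z: ✗
sensor=X: ✓ → 86
sensor=M: ✓ → 2
sensor=N: ✗
sensor=R: ✓ → 87
temp_sum = 43 + 44 + 82 + 84 + 86 + 2 + 87 = 428
—
[lobby_sum: zone IN ('lobby', 'dock', 'attic') OR status <> 'warn']
sensor=P: ✓ → 43
sensor=V: ✓ → 44
sensor=U: ✓ → 82
sensor=Y: ✓ → 84
sensor=Z: ✓ → 83
sensor=X: ✗
sensor=M: ✓ → 2
sensor=N: ✓ → 17
sensor=R: ✓ → 87
lobby_sum = 43 + 44 + 82 + 84 + 83 + 2 + 17 + 87 = 442

offline_sum=85, temp_sum=428, lobby_sum=442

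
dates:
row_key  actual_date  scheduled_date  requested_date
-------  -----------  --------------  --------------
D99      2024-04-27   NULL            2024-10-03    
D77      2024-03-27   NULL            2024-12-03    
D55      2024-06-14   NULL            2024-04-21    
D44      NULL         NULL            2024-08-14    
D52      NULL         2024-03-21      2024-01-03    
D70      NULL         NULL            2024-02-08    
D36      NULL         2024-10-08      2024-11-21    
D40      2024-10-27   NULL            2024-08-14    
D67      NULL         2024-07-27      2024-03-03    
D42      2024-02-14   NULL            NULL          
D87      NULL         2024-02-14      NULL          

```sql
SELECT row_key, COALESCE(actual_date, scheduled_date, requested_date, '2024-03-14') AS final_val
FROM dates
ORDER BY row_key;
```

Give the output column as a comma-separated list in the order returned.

row_key=D36: actual_date=NULL, scheduled_date=2024-10-08 → 2024-10-08
row_key=D40: actual_date=2024-10-27 → 2024-10-27
row_key=D42: actual_date=2024-02-14 → 2024-02-14
row_key=D44: actual_date=NULL, scheduled_date=NULL, requested_date=2024-08-14 → 2024-08-14
row_key=D52: actual_date=NULL, scheduled_date=2024-03-21 → 2024-03-21
row_key=D55: actual_date=2024-06-14 → 2024-06-14
row_key=D67: actual_date=NULL, scheduled_date=2024-07-27 → 2024-07-27
row_key=D70: actual_date=NULL, scheduled_date=NULL, requested_date=2024-02-08 → 2024-02-08
row_key=D77: actual_date=2024-03-27 → 2024-03-27
row_key=D87: actual_date=NULL, scheduled_date=2024-02-14 → 2024-02-14
row_key=D99: actual_date=2024-04-27 → 2024-04-27

2024-10-08, 2024-10-27, 2024-02-14, 2024-08-14, 2024-03-21, 2024-06-14, 2024-07-27, 2024-02-08, 2024-03-27, 2024-02-14, 2024-04-27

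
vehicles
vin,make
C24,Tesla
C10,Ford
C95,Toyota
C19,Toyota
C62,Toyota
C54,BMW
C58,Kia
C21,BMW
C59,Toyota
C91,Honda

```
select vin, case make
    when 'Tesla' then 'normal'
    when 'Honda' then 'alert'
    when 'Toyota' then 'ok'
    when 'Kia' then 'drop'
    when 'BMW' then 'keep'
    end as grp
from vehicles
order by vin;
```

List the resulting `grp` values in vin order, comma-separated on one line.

vin=C10: (no match → NULL) → NULL
vin=C19: make='Toyota' → ok
vin=C21: make='BMW' → keep
vin=C24: make='Tesla' → normal
vin=C54: make='BMW' → keep
vin=C58: make='Kia' → drop
vin=C59: make='Toyota' → ok
vin=C62: make='Toyota' → ok
vin=C91: make='Honda' → alert
vin=C95: make='Toyota' → ok

NULL, ok, keep, normal, keep, drop, ok, ok, alert, ok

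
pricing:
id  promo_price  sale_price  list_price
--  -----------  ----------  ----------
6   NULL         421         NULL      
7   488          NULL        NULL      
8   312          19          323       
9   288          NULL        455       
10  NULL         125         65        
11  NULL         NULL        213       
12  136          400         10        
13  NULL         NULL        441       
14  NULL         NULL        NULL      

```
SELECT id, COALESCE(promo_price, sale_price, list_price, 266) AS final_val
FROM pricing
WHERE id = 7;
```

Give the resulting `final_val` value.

488

id = 7: promo_price=488, sale_price=NULL, list_price=NULL.
promo_price=488 → 488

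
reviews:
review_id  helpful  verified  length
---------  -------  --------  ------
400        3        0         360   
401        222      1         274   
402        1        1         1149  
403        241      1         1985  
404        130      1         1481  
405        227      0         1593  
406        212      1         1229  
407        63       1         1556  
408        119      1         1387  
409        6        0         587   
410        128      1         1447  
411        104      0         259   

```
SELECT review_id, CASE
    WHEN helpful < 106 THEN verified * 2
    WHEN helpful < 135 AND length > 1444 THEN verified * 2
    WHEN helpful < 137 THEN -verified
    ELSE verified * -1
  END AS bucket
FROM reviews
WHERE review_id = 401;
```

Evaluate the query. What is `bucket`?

-1

review_id = 401: helpful=222, verified=1, length=274.
helpful < 106 → false
helpful < 135 AND length > 1444 → false
helpful < 137 → false
No prior WHEN matched → ELSE → -1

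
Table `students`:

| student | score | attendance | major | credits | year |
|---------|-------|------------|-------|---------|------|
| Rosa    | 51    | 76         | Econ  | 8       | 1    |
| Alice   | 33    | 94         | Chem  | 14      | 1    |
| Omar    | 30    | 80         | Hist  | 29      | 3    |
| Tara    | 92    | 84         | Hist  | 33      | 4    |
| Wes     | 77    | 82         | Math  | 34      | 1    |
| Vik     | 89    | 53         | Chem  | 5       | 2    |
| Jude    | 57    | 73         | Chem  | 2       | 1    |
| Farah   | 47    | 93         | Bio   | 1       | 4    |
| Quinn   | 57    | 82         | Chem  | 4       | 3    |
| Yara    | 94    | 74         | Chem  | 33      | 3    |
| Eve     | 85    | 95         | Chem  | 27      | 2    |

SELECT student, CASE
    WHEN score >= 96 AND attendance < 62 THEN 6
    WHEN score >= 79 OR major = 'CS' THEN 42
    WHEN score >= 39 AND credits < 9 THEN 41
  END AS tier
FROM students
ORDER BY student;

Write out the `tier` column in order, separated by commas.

student=Alice: (no match → NULL) → NULL
student=Eve: score >= 79 OR major = 'CS' → 42
student=Farah: score >= 39 AND credits < 9 → 41
student=Jude: score >= 39 AND credits < 9 → 41
student=Omar: (no match → NULL) → NULL
student=Quinn: score >= 39 AND credits < 9 → 41
student=Rosa: score >= 39 AND credits < 9 → 41
student=Tara: score >= 79 OR major = 'CS' → 42
student=Vik: score >= 79 OR major = 'CS' → 42
student=Wes: (no match → NULL) → NULL
student=Yara: score >= 79 OR major = 'CS' → 42

NULL, 42, 41, 41, NULL, 41, 41, 42, 42, NULL, 42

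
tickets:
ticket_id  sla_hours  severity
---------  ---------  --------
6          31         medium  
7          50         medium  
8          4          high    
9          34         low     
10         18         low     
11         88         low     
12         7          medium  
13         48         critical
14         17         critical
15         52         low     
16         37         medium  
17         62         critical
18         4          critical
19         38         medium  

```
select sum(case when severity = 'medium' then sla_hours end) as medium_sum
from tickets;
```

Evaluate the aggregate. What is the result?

ticket_id=6: ✓ → 31
ticket_id=7: ✓ → 50
ticket_id=8: ✗
ticket_id=9: ✗
ticket_id=10: ✗
ticket_id=11: ✗
ticket_id=12: ✓ → 7
ticket_id=13: ✗
ticket_id=14: ✗
ticket_id=15: ✗
ticket_id=16: ✓ → 37
ticket_id=17: ✗
ticket_id=18: ✗
ticket_id=19: ✓ → 38
medium_sum = 31 + 50 + 7 + 37 + 38 = 163

163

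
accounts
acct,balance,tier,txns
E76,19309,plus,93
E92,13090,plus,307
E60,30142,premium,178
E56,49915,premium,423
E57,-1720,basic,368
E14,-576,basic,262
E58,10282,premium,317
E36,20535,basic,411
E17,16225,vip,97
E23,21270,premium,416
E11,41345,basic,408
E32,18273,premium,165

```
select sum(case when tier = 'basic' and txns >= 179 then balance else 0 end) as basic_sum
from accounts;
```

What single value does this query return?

acct=E76: ✗
acct=E92: ✗
acct=E60: ✗
acct=E56: ✗
acct=E57: ✓ → -1720
acct=E14: ✓ → -576
acct=E58: ✗
acct=E36: ✓ → 20535
acct=E17: ✗
acct=E23: ✗
acct=E11: ✓ → 41345
acct=E32: ✗
basic_sum = -1720 + -576 + 20535 + 41345 = 59584

59584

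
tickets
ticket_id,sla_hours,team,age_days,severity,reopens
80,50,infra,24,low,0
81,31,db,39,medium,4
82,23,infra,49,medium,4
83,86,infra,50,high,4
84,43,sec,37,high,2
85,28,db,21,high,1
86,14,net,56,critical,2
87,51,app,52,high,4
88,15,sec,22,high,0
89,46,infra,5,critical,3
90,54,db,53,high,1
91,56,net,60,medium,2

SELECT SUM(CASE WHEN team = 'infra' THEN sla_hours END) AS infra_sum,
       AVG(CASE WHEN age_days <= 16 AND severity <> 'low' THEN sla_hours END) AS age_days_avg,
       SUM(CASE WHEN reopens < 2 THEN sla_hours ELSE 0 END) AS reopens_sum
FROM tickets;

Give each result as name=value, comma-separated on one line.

[infra_sum: team = 'infra']
ticket_id=80: ✓ → 50
ticket_id=81: ✗
ticket_id=82: ✓ → 23
ticket_id=83: ✓ → 86
ticket_id=84: ✗
ticket_id=85: ✗
ticket_id=86: ✗
ticket_id=87: ✗
ticket_id=88: ✗
ticket_id=89: ✓ → 46
ticket_id=90: ✗
ticket_id=91: ✗
infra_sum = 50 + 23 + 86 + 46 = 205
—
[age_days_avg: age_days <= 16 AND severity <> 'low']
ticket_id=80: ✗
ticket_id=81: ✗
ticket_id=82: ✗
ticket_id=83: ✗
ticket_id=84: ✗
ticket_id=85: ✗
ticket_id=86: ✗
ticket_id=87: ✗
ticket_id=88: ✗
ticket_id=89: ✓ → 46
ticket_id=90: ✗
ticket_id=91: ✗
age_days_avg = 46
—
[reopens_sum: reopens < 2]
ticket_id=80: ✓ → 50
ticket_id=81: ✗
ticket_id=82: ✗
ticket_id=83: ✗
ticket_id=84: ✗
ticket_id=85: ✓ → 28
ticket_id=86: ✗
ticket_id=87: ✗
ticket_id=88: ✓ → 15
ticket_id=89: ✗
ticket_id=90: ✓ → 54
ticket_id=91: ✗
reopens_sum = 50 + 28 + 15 + 54 = 147

infra_sum=205, age_days_avg=46, reopens_sum=147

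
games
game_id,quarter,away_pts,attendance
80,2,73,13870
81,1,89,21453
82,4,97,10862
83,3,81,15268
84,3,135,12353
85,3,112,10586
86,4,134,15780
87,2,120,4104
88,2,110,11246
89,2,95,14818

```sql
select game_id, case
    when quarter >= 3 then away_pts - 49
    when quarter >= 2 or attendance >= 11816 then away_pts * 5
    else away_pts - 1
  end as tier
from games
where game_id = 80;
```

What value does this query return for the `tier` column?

365

game_id = 80: quarter=2, away_pts=73, attendance=13870.
quarter >= 3 → false
quarter >= 2 or attendance >= 11816 → true → 365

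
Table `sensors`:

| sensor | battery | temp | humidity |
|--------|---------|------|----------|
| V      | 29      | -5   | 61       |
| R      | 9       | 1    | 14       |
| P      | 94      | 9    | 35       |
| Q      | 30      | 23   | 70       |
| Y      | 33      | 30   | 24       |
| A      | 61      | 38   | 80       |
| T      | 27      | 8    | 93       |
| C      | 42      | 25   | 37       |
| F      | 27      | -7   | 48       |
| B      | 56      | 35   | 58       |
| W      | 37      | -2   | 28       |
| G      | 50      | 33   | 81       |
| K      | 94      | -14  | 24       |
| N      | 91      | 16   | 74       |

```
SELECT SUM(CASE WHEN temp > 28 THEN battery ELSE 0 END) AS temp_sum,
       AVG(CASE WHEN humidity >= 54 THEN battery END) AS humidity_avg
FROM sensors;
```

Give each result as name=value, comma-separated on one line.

[temp_sum: temp > 28]
sensor=V: ✗
sensor=R: ✗
sensor=P: ✗
sensor=Q: ✗
sensor=Y: ✓ → 33
sensor=A: ✓ → 61
sensor=T: ✗
sensor=C: ✗
sensor=F: ✗
sensor=B: ✓ → 56
sensor=W: ✗
sensor=G: ✓ → 50
sensor=K: ✗
sensor=N: ✗
temp_sum = 33 + 61 + 56 + 50 = 200
—
[humidity_avg: humidity >= 54]
sensor=V: ✓ → 29
sensor=R: ✗
sensor=P: ✗
sensor=Q: ✓ → 30
sensor=Y: ✗
sensor=A: ✓ → 61
sensor=T: ✓ → 27
sensor=C: ✗
sensor=F: ✗
sensor=B: ✓ → 56
sensor=W: ✗
sensor=G: ✓ → 50
sensor=K: ✗
sensor=N: ✓ → 91
humidity_avg = (29 + 30 + 61 + 27 + 56 + 50 + 91) / 7 = 49.1428571429

temp_sum=200, humidity_avg=49.1428571429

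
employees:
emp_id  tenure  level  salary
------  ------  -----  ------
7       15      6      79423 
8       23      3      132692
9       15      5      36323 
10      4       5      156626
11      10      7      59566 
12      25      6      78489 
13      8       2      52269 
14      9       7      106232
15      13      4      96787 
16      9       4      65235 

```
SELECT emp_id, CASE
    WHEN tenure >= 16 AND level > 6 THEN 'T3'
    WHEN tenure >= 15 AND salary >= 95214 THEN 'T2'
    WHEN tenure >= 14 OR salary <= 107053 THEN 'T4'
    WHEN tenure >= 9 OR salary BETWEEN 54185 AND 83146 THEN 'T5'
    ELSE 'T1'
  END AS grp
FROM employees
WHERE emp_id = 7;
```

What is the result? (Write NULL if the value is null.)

T4

emp_id = 7: tenure=15, level=6, salary=79423.
tenure >= 16 AND level > 6 → false
tenure >= 15 AND salary >= 95214 → false
tenure >= 14 OR salary <= 107053 → true → T4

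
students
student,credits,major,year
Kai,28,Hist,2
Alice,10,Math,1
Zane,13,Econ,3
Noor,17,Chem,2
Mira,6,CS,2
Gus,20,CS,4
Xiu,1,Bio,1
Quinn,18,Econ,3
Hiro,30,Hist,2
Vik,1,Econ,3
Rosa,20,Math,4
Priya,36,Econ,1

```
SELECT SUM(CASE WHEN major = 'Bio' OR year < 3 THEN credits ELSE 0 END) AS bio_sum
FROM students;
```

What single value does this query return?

student=Kai: ✓ → 28
student=Alice: ✓ → 10
student=Zane: ✗
student=Noor: ✓ → 17
student=Mira: ✓ → 6
student=Gus: ✗
student=Xiu: ✓ → 1
student=Quinn: ✗
student=Hiro: ✓ → 30
student=Vik: ✗
student=Rosa: ✗
student=Priya: ✓ → 36
bio_sum = 28 + 10 + 17 + 6 + 1 + 30 + 36 = 128

128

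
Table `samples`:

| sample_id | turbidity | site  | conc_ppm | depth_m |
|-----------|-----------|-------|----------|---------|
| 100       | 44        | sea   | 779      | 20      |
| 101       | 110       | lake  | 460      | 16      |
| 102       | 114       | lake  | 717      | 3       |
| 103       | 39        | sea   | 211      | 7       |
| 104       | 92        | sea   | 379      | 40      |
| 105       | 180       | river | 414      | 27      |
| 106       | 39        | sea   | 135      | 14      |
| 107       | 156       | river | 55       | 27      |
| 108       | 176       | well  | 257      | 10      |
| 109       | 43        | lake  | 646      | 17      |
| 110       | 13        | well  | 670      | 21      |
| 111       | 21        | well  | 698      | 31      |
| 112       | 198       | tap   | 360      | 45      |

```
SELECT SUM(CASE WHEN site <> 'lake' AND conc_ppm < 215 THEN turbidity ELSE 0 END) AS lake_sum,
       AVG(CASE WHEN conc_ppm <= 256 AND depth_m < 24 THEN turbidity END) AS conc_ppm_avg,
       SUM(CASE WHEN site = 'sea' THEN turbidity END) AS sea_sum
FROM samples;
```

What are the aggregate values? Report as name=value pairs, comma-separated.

lake_sum=234, conc_ppm_avg=39, sea_sum=214

[lake_sum: site <> 'lake' AND conc_ppm < 215]
sample_id=100: ✗
sample_id=101: ✗
sample_id=102: ✗
sample_id=103: ✓ → 39
sample_id=104: ✗
sample_id=105: ✗
sample_id=106: ✓ → 39
sample_id=107: ✓ → 156
sample_id=108: ✗
sample_id=109: ✗
sample_id=110: ✗
sample_id=111: ✗
sample_id=112: ✗
lake_sum = 39 + 39 + 156 = 234
—
[conc_ppm_avg: conc_ppm <= 256 AND depth_m < 24]
sample_id=100: ✗
sample_id=101: ✗
sample_id=102: ✗
sample_id=103: ✓ → 39
sample_id=104: ✗
sample_id=105: ✗
sample_id=106: ✓ → 39
sample_id=107: ✗
sample_id=108: ✗
sample_id=109: ✗
sample_id=110: ✗
sample_id=111: ✗
sample_id=112: ✗
conc_ppm_avg = (39 + 39) / 2 = 39
—
[sea_sum: site = 'sea']
sample_id=100: ✓ → 44
sample_id=101: ✗
sample_id=102: ✗
sample_id=103: ✓ → 39
sample_id=104: ✓ → 92
sample_id=105: ✗
sample_id=106: ✓ → 39
sample_id=107: ✗
sample_id=108: ✗
sample_id=109: ✗
sample_id=110: ✗
sample_id=111: ✗
sample_id=112: ✗
sea_sum = 44 + 39 + 92 + 39 = 214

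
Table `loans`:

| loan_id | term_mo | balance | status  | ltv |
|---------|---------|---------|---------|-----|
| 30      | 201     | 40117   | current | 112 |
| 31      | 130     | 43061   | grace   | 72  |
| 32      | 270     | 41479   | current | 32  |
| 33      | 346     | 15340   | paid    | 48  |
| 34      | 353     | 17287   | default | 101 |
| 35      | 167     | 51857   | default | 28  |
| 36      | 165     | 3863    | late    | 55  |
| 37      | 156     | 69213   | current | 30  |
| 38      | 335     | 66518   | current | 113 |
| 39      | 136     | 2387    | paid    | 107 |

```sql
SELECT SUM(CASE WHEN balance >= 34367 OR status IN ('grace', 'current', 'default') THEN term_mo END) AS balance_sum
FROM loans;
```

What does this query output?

loan_id=30: ✓ → 201
loan_id=31: ✓ → 130
loan_id=32: ✓ → 270
loan_id=33: ✗
loan_id=34: ✓ → 353
loan_id=35: ✓ → 167
loan_id=36: ✗
loan_id=37: ✓ → 156
loan_id=38: ✓ → 335
loan_id=39: ✗
balance_sum = 201 + 130 + 270 + 353 + 167 + 156 + 335 = 1612

1612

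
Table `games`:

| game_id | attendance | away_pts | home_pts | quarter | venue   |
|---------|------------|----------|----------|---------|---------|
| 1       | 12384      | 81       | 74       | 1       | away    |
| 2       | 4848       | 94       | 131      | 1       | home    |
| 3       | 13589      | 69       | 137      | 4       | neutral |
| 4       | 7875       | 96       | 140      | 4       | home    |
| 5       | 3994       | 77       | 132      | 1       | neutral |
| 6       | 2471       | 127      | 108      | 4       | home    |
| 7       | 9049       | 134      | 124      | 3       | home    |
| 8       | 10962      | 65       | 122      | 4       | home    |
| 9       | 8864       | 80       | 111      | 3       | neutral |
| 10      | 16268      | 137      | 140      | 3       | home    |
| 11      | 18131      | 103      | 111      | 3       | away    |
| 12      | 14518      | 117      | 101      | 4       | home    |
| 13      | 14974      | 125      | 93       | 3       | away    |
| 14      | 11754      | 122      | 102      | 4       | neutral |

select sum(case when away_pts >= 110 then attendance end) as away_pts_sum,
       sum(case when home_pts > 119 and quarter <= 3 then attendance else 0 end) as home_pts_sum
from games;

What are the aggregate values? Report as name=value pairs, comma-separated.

[away_pts_sum: away_pts >= 110]
game_id=1: ✗
game_id=2: ✗
game_id=3: ✗
game_id=4: ✗
game_id=5: ✗
game_id=6: ✓ → 2471
game_id=7: ✓ → 9049
game_id=8: ✗
game_id=9: ✗
game_id=10: ✓ → 16268
game_id=11: ✗
game_id=12: ✓ → 14518
game_id=13: ✓ → 14974
game_id=14: ✓ → 11754
away_pts_sum = 2471 + 9049 + 16268 + 14518 + 14974 + 11754 = 69034
—
[home_pts_sum: home_pts > 119 and quarter <= 3]
game_id=1: ✗
game_id=2: ✓ → 4848
game_id=3: ✗
game_id=4: ✗
game_id=5: ✓ → 3994
game_id=6: ✗
game_id=7: ✓ → 9049
game_id=8: ✗
game_id=9: ✗
game_id=10: ✓ → 16268
game_id=11: ✗
game_id=12: ✗
game_id=13: ✗
game_id=14: ✗
home_pts_sum = 4848 + 3994 + 9049 + 16268 = 34159

away_pts_sum=69034, home_pts_sum=34159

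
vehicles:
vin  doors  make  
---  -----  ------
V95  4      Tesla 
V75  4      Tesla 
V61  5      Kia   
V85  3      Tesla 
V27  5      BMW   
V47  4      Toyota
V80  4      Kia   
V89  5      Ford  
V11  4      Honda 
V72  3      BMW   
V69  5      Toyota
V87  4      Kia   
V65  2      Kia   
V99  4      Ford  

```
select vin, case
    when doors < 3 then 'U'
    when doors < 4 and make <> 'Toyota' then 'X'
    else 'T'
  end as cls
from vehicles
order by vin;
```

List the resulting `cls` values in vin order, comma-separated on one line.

T, T, T, T, U, T, X, T, T, X, T, T, T, T

vin=V11: ELSE → T
vin=V27: ELSE → T
vin=V47: ELSE → T
vin=V61: ELSE → T
vin=V65: doors < 3 → U
vin=V69: ELSE → T
vin=V72: doors < 4 and make <> 'Toyota' → X
vin=V75: ELSE → T
vin=V80: ELSE → T
vin=V85: doors < 4 and make <> 'Toyota' → X
vin=V87: ELSE → T
vin=V89: ELSE → T
vin=V95: ELSE → T
vin=V99: ELSE → T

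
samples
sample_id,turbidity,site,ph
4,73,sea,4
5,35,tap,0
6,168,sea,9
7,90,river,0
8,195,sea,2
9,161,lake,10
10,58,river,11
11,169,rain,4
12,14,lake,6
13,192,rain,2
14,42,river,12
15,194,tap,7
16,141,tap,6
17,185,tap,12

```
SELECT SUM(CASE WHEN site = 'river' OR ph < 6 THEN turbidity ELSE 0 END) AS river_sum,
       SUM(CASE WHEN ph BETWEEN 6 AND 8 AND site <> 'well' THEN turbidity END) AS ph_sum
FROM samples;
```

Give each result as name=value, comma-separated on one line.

[river_sum: site = 'river' OR ph < 6]
sample_id=4: ✓ → 73
sample_id=5: ✓ → 35
sample_id=6: ✗
sample_id=7: ✓ → 90
sample_id=8: ✓ → 195
sample_id=9: ✗
sample_id=10: ✓ → 58
sample_id=11: ✓ → 169
sample_id=12: ✗
sample_id=13: ✓ → 192
sample_id=14: ✓ → 42
sample_id=15: ✗
sample_id=16: ✗
sample_id=17: ✗
river_sum = 73 + 35 + 90 + 195 + 58 + 169 + 192 + 42 = 854
—
[ph_sum: ph BETWEEN 6 AND 8 AND site <> 'well']
sample_id=4: ✗
sample_id=5: ✗
sample_id=6: ✗
sample_id=7: ✗
sample_id=8: ✗
sample_id=9: ✗
sample_id=10: ✗
sample_id=11: ✗
sample_id=12: ✓ → 14
sample_id=13: ✗
sample_id=14: ✗
sample_id=15: ✓ → 194
sample_id=16: ✓ → 141
sample_id=17: ✗
ph_sum = 14 + 194 + 141 = 349

river_sum=854, ph_sum=349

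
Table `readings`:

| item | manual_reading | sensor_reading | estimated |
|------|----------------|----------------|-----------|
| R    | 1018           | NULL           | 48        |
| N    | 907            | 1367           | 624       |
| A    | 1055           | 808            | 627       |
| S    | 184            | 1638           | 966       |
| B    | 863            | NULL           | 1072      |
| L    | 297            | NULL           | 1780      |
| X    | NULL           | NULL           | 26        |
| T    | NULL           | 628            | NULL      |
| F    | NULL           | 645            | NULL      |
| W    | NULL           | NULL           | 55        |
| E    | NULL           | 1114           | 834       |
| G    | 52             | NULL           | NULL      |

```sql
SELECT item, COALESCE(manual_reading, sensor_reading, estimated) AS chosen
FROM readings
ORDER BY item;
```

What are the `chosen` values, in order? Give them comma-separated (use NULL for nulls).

1055, 863, 1114, 645, 52, 297, 907, 1018, 184, 628, 55, 26

item=A: manual_reading=1055 → 1055
item=B: manual_reading=863 → 863
item=E: manual_reading=NULL, sensor_reading=1114 → 1114
item=F: manual_reading=NULL, sensor_reading=645 → 645
item=G: manual_reading=52 → 52
item=L: manual_reading=297 → 297
item=N: manual_reading=907 → 907
item=R: manual_reading=1018 → 1018
item=S: manual_reading=184 → 184
item=T: manual_reading=NULL, sensor_reading=628 → 628
item=W: manual_reading=NULL, sensor_reading=NULL, estimated=55 → 55
item=X: manual_reading=NULL, sensor_reading=NULL, estimated=26 → 26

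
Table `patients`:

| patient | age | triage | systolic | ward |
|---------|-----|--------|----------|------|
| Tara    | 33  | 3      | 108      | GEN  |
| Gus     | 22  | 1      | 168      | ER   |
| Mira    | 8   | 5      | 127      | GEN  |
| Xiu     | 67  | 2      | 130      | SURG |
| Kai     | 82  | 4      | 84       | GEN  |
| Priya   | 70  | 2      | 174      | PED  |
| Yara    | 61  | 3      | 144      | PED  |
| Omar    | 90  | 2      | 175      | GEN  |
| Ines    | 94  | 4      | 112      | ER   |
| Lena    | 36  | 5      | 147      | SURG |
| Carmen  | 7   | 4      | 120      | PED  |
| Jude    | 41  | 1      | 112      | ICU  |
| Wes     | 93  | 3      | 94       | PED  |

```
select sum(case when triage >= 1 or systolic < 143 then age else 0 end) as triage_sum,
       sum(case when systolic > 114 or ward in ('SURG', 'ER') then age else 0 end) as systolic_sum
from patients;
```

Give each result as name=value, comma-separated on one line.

triage_sum=704, systolic_sum=455

[triage_sum: triage >= 1 or systolic < 143]
patient=Tara: ✓ → 33
patient=Gus: ✓ → 22
patient=Mira: ✓ → 8
patient=Xiu: ✓ → 67
patient=Kai: ✓ → 82
patient=Priya: ✓ → 70
patient=Yara: ✓ → 61
patient=Omar: ✓ → 90
patient=Ines: ✓ → 94
patient=Lena: ✓ → 36
patient=Carmen: ✓ → 7
patient=Jude: ✓ → 41
patient=Wes: ✓ → 93
triage_sum = 33 + 22 + 8 + 67 + 82 + 70 + 61 + 90 + 94 + 36 + 7 + 41 + 93 = 704
—
[systolic_sum: systolic > 114 or ward in ('SURG', 'ER')]
patient=Tara: ✗
patient=Gus: ✓ → 22
patient=Mira: ✓ → 8
patient=Xiu: ✓ → 67
patient=Kai: ✗
patient=Priya: ✓ → 70
patient=Yara: ✓ → 61
patient=Omar: ✓ → 90
patient=Ines: ✓ → 94
patient=Lena: ✓ → 36
patient=Carmen: ✓ → 7
patient=Jude: ✗
patient=Wes: ✗
systolic_sum = 22 + 8 + 67 + 70 + 61 + 90 + 94 + 36 + 7 = 455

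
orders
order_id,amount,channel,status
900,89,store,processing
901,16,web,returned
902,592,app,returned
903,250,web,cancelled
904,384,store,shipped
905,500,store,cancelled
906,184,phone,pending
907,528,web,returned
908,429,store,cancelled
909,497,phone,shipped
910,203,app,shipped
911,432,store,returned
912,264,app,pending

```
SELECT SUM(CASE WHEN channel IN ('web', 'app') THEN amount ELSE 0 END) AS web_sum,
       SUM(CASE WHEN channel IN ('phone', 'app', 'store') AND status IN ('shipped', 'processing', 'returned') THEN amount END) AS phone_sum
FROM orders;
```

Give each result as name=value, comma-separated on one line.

web_sum=1853, phone_sum=2197

[web_sum: channel IN ('web', 'app')]
order_id=900: ✗
order_id=901: ✓ → 16
order_id=902: ✓ → 592
order_id=903: ✓ → 250
order_id=904: ✗
order_id=905: ✗
order_id=906: ✗
order_id=907: ✓ → 528
order_id=908: ✗
order_id=909: ✗
order_id=910: ✓ → 203
order_id=911: ✗
order_id=912: ✓ → 264
web_sum = 16 + 592 + 250 + 528 + 203 + 264 = 1853
—
[phone_sum: channel IN ('phone', 'app', 'store') AND status IN ('shipped', 'processing', 'returned')]
order_id=900: ✓ → 89
order_id=901: ✗
order_id=902: ✓ → 592
order_id=903: ✗
order_id=904: ✓ → 384
order_id=905: ✗
order_id=906: ✗
order_id=907: ✗
order_id=908: ✗
order_id=909: ✓ → 497
order_id=910: ✓ → 203
order_id=911: ✓ → 432
order_id=912: ✗
phone_sum = 89 + 592 + 384 + 497 + 203 + 432 = 2197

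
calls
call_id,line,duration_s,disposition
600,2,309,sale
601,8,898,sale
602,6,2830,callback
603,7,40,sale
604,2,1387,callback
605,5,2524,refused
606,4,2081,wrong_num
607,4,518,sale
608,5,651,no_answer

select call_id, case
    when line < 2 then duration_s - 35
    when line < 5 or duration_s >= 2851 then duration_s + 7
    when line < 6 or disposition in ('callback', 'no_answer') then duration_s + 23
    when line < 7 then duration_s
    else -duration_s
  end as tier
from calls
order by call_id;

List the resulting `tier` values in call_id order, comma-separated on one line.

call_id=600: line < 5 or duration_s >= 2851 → 316
call_id=601: ELSE → -898
call_id=602: line < 6 or disposition in ('callback', 'no_answer') → 2853
call_id=603: ELSE → -40
call_id=604: line < 5 or duration_s >= 2851 → 1394
call_id=605: line < 6 or disposition in ('callback', 'no_answer') → 2547
call_id=606: line < 5 or duration_s >= 2851 → 2088
call_id=607: line < 5 or duration_s >= 2851 → 525
call_id=608: line < 6 or disposition in ('callback', 'no_answer') → 674

316, -898, 2853, -40, 1394, 2547, 2088, 525, 674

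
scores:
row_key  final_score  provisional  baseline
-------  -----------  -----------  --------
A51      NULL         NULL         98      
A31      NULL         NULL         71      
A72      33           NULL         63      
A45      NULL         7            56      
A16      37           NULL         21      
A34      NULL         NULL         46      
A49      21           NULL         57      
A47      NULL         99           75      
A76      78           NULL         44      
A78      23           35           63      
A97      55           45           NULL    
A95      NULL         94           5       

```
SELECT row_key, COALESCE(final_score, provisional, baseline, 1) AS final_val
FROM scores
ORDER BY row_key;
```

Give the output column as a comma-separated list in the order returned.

37, 71, 46, 7, 99, 21, 98, 33, 78, 23, 94, 55

row_key=A16: final_score=37 → 37
row_key=A31: final_score=NULL, provisional=NULL, baseline=71 → 71
row_key=A34: final_score=NULL, provisional=NULL, baseline=46 → 46
row_key=A45: final_score=NULL, provisional=7 → 7
row_key=A47: final_score=NULL, provisional=99 → 99
row_key=A49: final_score=21 → 21
row_key=A51: final_score=NULL, provisional=NULL, baseline=98 → 98
row_key=A72: final_score=33 → 33
row_key=A76: final_score=78 → 78
row_key=A78: final_score=23 → 23
row_key=A95: final_score=NULL, provisional=94 → 94
row_key=A97: final_score=55 → 55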